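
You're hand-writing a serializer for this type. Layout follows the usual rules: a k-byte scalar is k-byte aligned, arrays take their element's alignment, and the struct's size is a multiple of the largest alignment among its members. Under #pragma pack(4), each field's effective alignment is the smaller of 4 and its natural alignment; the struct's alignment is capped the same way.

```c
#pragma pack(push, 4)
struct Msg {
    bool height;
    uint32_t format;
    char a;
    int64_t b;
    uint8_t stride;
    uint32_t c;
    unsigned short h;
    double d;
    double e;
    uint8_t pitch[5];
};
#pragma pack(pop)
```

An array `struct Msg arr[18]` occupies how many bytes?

1008

height at 0 (size 1, align 1) → ends 1
pad 3 to align 4 for format
format at 4 (size 4, align 4) → ends 8
a at 8 (size 1, align 1) → ends 9
pad 3 to align 4 for b
b at 12 (size 8, align 4) → ends 20
stride at 20 (size 1, align 1) → ends 21
pad 3 to align 4 for c
c at 24 (size 4, align 4) → ends 28
h at 28 (size 2, align 2) → ends 30
pad 2 to align 4 for d
d at 32 (size 8, align 4) → ends 40
e at 40 (size 8, align 4) → ends 48
pitch at 48 (size 5, align 1) → ends 53
tail pad 3 to reach multiple of 4
total 56 bytes, alignment 4
array of 18: 18 × 56 = 1008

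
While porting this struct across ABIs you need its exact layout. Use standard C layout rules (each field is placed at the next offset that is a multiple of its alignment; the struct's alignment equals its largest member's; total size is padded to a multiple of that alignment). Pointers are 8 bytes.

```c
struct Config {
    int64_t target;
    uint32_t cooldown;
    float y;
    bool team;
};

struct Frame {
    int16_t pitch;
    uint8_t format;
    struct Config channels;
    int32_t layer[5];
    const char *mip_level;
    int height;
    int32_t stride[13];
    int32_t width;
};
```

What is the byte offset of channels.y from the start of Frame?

Config: @0: target [8B, align 8] → 8; @8: cooldown [4B, align 4] → 12; @12: y [4B, align 4] → 16; @16: team [1B, align 1] → 17; +7 tail pad (align 8); size 24, align 8
@0: pitch [2B, align 2] → 2
@2: format [1B, align 1] → 3
+5 pad (align 8)
@8: channels [24B, align 8] → 32
within Config: y at 12
8 + 12 = 20

20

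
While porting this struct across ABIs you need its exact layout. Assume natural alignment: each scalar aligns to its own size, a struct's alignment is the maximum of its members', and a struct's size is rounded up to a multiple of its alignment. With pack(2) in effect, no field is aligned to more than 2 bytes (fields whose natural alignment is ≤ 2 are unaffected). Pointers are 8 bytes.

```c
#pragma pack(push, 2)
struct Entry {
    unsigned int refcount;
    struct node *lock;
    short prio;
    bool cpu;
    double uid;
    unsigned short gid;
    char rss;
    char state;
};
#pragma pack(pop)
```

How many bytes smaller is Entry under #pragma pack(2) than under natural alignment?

natural layout:
  refcount at 0 (size 4, align 4) → ends 4
  pad 4 to align 8 for lock
  lock at 8 (size 8, align 8) → ends 16
  prio at 16 (size 2, align 2) → ends 18
  cpu at 18 (size 1, align 1) → ends 19
  pad 5 to align 8 for uid
  uid at 24 (size 8, align 8) → ends 32
  gid at 32 (size 2, align 2) → ends 34
  rss at 34 (size 1, align 1) → ends 35
  state at 35 (size 1, align 1) → ends 36
  tail pad 4 to reach multiple of 8
  total 40 bytes, alignment 8
packed(2) layout:
  refcount at 0 (size 4, align 2) → ends 4
  lock at 4 (size 8, align 2) → ends 12
  prio at 12 (size 2, align 2) → ends 14
  cpu at 14 (size 1, align 1) → ends 15
  pad 1 to align 2 for uid
  uid at 16 (size 8, align 2) → ends 24
  gid at 24 (size 2, align 2) → ends 26
  rss at 26 (size 1, align 1) → ends 27
  state at 27 (size 1, align 1) → ends 28
  total 28 bytes, alignment 2
40 − 28 = 12

12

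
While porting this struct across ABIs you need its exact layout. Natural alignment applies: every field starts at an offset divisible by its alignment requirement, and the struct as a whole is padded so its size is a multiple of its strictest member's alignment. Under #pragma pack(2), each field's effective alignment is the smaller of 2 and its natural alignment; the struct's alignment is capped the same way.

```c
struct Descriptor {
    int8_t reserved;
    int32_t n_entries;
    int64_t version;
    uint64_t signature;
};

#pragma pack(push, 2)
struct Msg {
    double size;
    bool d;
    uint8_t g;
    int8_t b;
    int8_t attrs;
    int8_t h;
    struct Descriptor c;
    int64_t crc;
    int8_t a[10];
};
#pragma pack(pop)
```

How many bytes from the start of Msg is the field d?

8

Descriptor: 0..1  reserved  (1B, 1-aligned); 1..4  -- padding (3B); 4..8  n_entries  (4B, 4-aligned); 8..16  version  (8B, 8-aligned); 16..24  signature  (8B, 8-aligned); sizeof = 24, alignof = 8
0..8  size  (8B, 2-aligned)
8..9  d  (1B, 1-aligned)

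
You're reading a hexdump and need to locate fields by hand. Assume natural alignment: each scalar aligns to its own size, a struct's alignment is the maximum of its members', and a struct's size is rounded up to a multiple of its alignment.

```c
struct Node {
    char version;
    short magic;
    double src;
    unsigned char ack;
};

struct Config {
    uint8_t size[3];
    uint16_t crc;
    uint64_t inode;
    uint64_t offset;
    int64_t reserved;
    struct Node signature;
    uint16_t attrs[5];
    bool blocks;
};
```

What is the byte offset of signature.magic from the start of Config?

Node: 0..1  version  (1B, 1-aligned); 1..2  -- padding (1B); 2..4  magic  (2B, 2-aligned); 4..8  -- padding (4B); 8..16  src  (8B, 8-aligned); 16..17  ack  (1B, 1-aligned); 17..24  -- tail padding (7B); sizeof = 24, alignof = 8
0..3  size  (3B, 1-aligned)
3..4  -- padding (1B)
4..6  crc  (2B, 2-aligned)
6..8  -- padding (2B)
8..16  inode  (8B, 8-aligned)
16..24  offset  (8B, 8-aligned)
24..32  reserved  (8B, 8-aligned)
32..56  signature  (24B, 8-aligned)
within Node: magic at 2
32 + 2 = 34

34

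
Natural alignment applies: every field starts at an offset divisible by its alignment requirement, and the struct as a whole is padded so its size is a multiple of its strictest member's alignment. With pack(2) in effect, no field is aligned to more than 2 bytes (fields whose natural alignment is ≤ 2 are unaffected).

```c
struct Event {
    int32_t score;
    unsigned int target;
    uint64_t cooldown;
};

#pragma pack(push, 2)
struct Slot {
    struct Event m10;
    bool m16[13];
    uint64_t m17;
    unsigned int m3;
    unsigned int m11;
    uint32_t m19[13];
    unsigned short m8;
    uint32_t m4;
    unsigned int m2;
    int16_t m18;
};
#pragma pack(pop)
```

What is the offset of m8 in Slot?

Event: @0: score [4B, align 4] → 4; @4: target [4B, align 4] → 8; @8: cooldown [8B, align 8] → 16; size 16, align 8
@0: m10 [16B, align 2] → 16
@16: m16 [13B, align 1] → 29
+1 pad (align 2)
@30: m17 [8B, align 2] → 38
@38: m3 [4B, align 2] → 42
@42: m11 [4B, align 2] → 46
@46: m19 [52B, align 2] → 98
@98: m8 [2B, align 2] → 100

98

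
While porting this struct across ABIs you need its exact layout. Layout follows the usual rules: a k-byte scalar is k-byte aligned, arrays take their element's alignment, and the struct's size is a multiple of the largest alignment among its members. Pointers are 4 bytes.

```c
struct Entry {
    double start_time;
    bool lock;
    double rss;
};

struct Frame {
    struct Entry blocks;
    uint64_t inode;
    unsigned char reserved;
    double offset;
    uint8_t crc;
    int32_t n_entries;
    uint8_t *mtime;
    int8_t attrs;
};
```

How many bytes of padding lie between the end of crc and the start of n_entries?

Entry: @0: start_time [8B, align 8] → 8; @8: lock [1B, align 1] → 9; +7 pad (align 8); @16: rss [8B, align 8] → 24; size 24, align 8
@0: blocks [24B, align 8] → 24
@24: inode [8B, align 8] → 32
@32: reserved [1B, align 1] → 33
+7 pad (align 8)
@40: offset [8B, align 8] → 48
@48: crc [1B, align 1] → 49
+3 pad (align 4)
@52: n_entries [4B, align 4] → 56

3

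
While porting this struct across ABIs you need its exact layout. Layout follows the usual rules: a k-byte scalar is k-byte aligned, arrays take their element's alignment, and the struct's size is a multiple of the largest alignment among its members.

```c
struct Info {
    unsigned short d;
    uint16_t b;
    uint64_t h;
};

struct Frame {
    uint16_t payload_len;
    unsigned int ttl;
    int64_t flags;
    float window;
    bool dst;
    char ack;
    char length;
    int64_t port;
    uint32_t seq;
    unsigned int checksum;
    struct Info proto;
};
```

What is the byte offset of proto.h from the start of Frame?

48

Info: 0..2  d  (2B, 2-aligned); 2..4  b  (2B, 2-aligned); 4..8  -- padding (4B); 8..16  h  (8B, 8-aligned); sizeof = 16, alignof = 8
0..2  payload_len  (2B, 2-aligned)
2..4  -- padding (2B)
4..8  ttl  (4B, 4-aligned)
8..16  flags  (8B, 8-aligned)
16..20  window  (4B, 4-aligned)
20..21  dst  (1B, 1-aligned)
21..22  ack  (1B, 1-aligned)
22..23  length  (1B, 1-aligned)
23..24  -- padding (1B)
24..32  port  (8B, 8-aligned)
32..36  seq  (4B, 4-aligned)
36..40  checksum  (4B, 4-aligned)
40..56  proto  (16B, 8-aligned)
within Info: h at 8
40 + 8 = 48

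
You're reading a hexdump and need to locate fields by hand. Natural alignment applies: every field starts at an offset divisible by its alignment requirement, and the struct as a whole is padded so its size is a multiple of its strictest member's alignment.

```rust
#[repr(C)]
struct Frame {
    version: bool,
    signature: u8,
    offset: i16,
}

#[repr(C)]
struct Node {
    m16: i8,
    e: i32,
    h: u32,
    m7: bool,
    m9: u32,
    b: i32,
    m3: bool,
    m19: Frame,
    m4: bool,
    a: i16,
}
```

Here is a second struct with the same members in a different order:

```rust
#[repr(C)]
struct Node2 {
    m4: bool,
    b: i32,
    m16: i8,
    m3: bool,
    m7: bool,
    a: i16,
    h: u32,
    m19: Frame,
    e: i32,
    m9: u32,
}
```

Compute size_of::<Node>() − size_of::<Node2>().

4

Frame: @0: version [1B, align 1] → 1; @1: signature [1B, align 1] → 2; @2: offset [2B, align 2] → 4; size 4, align 2
@0: m16 [1B, align 1] → 1
+3 pad (align 4)
@4: e [4B, align 4] → 8
@8: h [4B, align 4] → 12
@12: m7 [1B, align 1] → 13
+3 pad (align 4)
@16: m9 [4B, align 4] → 20
@20: b [4B, align 4] → 24
@24: m3 [1B, align 1] → 25
+1 pad (align 2)
@26: m19 [4B, align 2] → 30
@30: m4 [1B, align 1] → 31
+1 pad (align 2)
@32: a [2B, align 2] → 34
+2 tail pad (align 4)
size 36, align 4
— Node2 —
@0: m4 [1B, align 1] → 1
+3 pad (align 4)
@4: b [4B, align 4] → 8
@8: m16 [1B, align 1] → 9
@9: m3 [1B, align 1] → 10
@10: m7 [1B, align 1] → 11
+1 pad (align 2)
@12: a [2B, align 2] → 14
+2 pad (align 4)
@16: h [4B, align 4] → 20
@20: m19 [4B, align 2] → 24
@24: e [4B, align 4] → 28
@28: m9 [4B, align 4] → 32
size 32, align 4
36 − 32 = 4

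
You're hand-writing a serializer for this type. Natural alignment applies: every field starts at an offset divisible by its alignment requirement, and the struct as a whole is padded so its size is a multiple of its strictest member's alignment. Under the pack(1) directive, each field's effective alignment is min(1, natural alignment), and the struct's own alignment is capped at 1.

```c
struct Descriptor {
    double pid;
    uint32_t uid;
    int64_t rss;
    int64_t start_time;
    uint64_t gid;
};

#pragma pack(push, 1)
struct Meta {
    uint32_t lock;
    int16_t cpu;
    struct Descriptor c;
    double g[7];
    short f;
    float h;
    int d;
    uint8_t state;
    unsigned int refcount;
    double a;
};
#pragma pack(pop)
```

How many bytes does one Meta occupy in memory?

Descriptor: @0: pid [8B, align 8] → 8; @8: uid [4B, align 4] → 12; +4 pad (align 8); @16: rss [8B, align 8] → 24; @24: start_time [8B, align 8] → 32; @32: gid [8B, align 8] → 40; size 40, align 8
@0: lock [4B, align 1] → 4
@4: cpu [2B, align 1] → 6
@6: c [40B, align 1] → 46
@46: g [56B, align 1] → 102
@102: f [2B, align 1] → 104
@104: h [4B, align 1] → 108
@108: d [4B, align 1] → 112
@112: state [1B, align 1] → 113
@113: refcount [4B, align 1] → 117
@117: a [8B, align 1] → 125
size 125, align 1

125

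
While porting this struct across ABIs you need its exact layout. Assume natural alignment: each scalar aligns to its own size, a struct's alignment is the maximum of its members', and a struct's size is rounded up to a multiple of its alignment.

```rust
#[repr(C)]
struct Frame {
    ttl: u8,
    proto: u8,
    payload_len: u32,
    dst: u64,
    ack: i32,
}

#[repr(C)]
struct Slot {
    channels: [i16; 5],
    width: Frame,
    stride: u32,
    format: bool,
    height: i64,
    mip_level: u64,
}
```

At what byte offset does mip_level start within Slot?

56

Frame: @0: ttl [1B, align 1] → 1; @1: proto [1B, align 1] → 2; +2 pad (align 4); @4: payload_len [4B, align 4] → 8; @8: dst [8B, align 8] → 16; @16: ack [4B, align 4] → 20; +4 tail pad (align 8); size 24, align 8
@0: channels [10B, align 2] → 10
+6 pad (align 8)
@16: width [24B, align 8] → 40
@40: stride [4B, align 4] → 44
@44: format [1B, align 1] → 45
+3 pad (align 8)
@48: height [8B, align 8] → 56
@56: mip_level [8B, align 8] → 64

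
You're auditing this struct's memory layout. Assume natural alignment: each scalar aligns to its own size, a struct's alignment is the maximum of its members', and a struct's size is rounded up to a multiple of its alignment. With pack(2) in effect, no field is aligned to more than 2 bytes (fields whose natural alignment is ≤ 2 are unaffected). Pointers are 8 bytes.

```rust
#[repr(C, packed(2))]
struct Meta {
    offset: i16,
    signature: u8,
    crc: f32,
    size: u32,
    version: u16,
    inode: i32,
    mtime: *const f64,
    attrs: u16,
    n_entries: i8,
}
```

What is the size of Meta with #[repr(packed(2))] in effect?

30

0..2  offset  (2B, 2-aligned)
2..3  signature  (1B, 1-aligned)
3..4  -- padding (1B)
4..8  crc  (4B, 2-aligned)
8..12  size  (4B, 2-aligned)
12..14  version  (2B, 2-aligned)
14..18  inode  (4B, 2-aligned)
18..26  mtime  (8B, 2-aligned)
26..28  attrs  (2B, 2-aligned)
28..29  n_entries  (1B, 1-aligned)
29..30  -- tail padding (1B)
sizeof = 30, alignof = 2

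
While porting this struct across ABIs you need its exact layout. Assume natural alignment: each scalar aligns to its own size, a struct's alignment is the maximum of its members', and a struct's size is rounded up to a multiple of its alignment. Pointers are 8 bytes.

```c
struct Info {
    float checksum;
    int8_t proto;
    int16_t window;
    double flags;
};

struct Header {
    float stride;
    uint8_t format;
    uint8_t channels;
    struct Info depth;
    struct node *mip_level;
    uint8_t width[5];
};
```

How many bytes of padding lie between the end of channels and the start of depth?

2

Info: @0: checksum [4B, align 4] → 4; @4: proto [1B, align 1] → 5; +1 pad (align 2); @6: window [2B, align 2] → 8; @8: flags [8B, align 8] → 16; size 16, align 8
@0: stride [4B, align 4] → 4
@4: format [1B, align 1] → 5
@5: channels [1B, align 1] → 6
+2 pad (align 8)
@8: depth [16B, align 8] → 24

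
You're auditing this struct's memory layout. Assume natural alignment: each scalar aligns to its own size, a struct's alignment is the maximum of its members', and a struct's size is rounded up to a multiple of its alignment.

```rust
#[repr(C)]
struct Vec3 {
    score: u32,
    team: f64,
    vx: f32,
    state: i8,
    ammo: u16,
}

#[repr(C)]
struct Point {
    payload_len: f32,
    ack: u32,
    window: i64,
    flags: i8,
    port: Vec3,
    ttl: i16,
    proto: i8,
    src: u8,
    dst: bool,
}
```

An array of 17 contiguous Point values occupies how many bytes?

Vec3: @0: score [4B, align 4] → 4; +4 pad (align 8); @8: team [8B, align 8] → 16; @16: vx [4B, align 4] → 20; @20: state [1B, align 1] → 21; +1 pad (align 2); @22: ammo [2B, align 2] → 24; size 24, align 8
@0: payload_len [4B, align 4] → 4
@4: ack [4B, align 4] → 8
@8: window [8B, align 8] → 16
@16: flags [1B, align 1] → 17
+7 pad (align 8)
@24: port [24B, align 8] → 48
@48: ttl [2B, align 2] → 50
@50: proto [1B, align 1] → 51
@51: src [1B, align 1] → 52
@52: dst [1B, align 1] → 53
+3 tail pad (align 8)
size 56, align 8
array of 17: 17 × 56 = 952

952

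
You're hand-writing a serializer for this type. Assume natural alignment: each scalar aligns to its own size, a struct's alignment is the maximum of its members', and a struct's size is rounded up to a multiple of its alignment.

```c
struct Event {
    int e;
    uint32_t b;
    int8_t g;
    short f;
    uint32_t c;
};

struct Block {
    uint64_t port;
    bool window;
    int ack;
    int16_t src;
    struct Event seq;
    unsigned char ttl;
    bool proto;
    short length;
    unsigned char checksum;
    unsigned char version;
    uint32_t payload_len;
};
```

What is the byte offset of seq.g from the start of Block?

28

Event: e at 0 (size 4, align 4) → ends 4; b at 4 (size 4, align 4) → ends 8; g at 8 (size 1, align 1) → ends 9; pad 1 to align 2 for f; f at 10 (size 2, align 2) → ends 12; c at 12 (size 4, align 4) → ends 16; total 16 bytes, alignment 4
port at 0 (size 8, align 8) → ends 8
window at 8 (size 1, align 1) → ends 9
pad 3 to align 4 for ack
ack at 12 (size 4, align 4) → ends 16
src at 16 (size 2, align 2) → ends 18
pad 2 to align 4 for seq
seq at 20 (size 16, align 4) → ends 36
within Event: g at 8
20 + 8 = 28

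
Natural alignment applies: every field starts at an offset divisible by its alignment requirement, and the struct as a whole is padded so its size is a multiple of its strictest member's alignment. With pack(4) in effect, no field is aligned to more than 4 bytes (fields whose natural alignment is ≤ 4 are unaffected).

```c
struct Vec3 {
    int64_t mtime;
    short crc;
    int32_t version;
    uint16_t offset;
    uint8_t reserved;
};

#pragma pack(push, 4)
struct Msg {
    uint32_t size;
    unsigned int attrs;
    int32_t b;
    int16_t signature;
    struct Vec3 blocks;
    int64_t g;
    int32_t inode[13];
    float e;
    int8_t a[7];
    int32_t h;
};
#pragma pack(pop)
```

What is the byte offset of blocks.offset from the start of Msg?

32

Vec3: 0..8  mtime  (8B, 8-aligned); 8..10  crc  (2B, 2-aligned); 10..12  -- padding (2B); 12..16  version  (4B, 4-aligned); 16..18  offset  (2B, 2-aligned); 18..19  reserved  (1B, 1-aligned); 19..24  -- tail padding (5B); sizeof = 24, alignof = 8
0..4  size  (4B, 4-aligned)
4..8  attrs  (4B, 4-aligned)
8..12  b  (4B, 4-aligned)
12..14  signature  (2B, 2-aligned)
14..16  -- padding (2B)
16..40  blocks  (24B, 4-aligned)
within Vec3: offset at 16
16 + 16 = 32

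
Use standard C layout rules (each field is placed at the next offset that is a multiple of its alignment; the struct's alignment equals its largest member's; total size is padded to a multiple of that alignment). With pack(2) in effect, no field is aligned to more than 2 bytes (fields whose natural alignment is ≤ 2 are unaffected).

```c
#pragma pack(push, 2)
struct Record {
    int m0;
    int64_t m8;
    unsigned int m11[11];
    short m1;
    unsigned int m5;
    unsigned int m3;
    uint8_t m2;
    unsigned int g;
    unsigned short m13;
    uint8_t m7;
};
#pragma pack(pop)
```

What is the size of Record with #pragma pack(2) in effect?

76

m0 at 0 (size 4, align 2) → ends 4
m8 at 4 (size 8, align 2) → ends 12
m11 at 12 (size 44, align 2) → ends 56
m1 at 56 (size 2, align 2) → ends 58
m5 at 58 (size 4, align 2) → ends 62
m3 at 62 (size 4, align 2) → ends 66
m2 at 66 (size 1, align 1) → ends 67
pad 1 to align 2 for g
g at 68 (size 4, align 2) → ends 72
m13 at 72 (size 2, align 2) → ends 74
m7 at 74 (size 1, align 1) → ends 75
tail pad 1 to reach multiple of 2
total 76 bytes, alignment 2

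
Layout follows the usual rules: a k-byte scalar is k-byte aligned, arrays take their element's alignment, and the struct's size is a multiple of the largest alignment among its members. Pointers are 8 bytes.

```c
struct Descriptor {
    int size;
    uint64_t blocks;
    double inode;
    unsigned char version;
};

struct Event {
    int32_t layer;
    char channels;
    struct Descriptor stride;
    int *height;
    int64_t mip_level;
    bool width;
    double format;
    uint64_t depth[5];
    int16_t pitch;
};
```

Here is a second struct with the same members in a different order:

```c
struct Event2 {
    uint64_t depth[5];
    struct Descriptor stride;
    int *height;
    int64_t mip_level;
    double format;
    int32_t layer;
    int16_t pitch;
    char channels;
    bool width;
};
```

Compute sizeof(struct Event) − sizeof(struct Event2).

Descriptor: @0: size [4B, align 4] → 4; +4 pad (align 8); @8: blocks [8B, align 8] → 16; @16: inode [8B, align 8] → 24; @24: version [1B, align 1] → 25; +7 tail pad (align 8); size 32, align 8
@0: layer [4B, align 4] → 4
@4: channels [1B, align 1] → 5
+3 pad (align 8)
@8: stride [32B, align 8] → 40
@40: height [8B, align 8] → 48
@48: mip_level [8B, align 8] → 56
@56: width [1B, align 1] → 57
+7 pad (align 8)
@64: format [8B, align 8] → 72
@72: depth [40B, align 8] → 112
@112: pitch [2B, align 2] → 114
+6 tail pad (align 8)
size 120, align 8
— Event2 —
@0: depth [40B, align 8] → 40
@40: stride [32B, align 8] → 72
@72: height [8B, align 8] → 80
@80: mip_level [8B, align 8] → 88
@88: format [8B, align 8] → 96
@96: layer [4B, align 4] → 100
@100: pitch [2B, align 2] → 102
@102: channels [1B, align 1] → 103
@103: width [1B, align 1] → 104
size 104, align 8
120 − 104 = 16

16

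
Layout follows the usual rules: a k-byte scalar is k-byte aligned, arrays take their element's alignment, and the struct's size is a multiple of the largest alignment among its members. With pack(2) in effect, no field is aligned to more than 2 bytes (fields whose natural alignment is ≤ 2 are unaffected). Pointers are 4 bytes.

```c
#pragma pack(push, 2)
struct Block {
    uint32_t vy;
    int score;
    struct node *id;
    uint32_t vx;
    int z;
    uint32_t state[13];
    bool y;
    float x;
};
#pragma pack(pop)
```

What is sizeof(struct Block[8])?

vy at 0 (size 4, align 2) → ends 4
score at 4 (size 4, align 2) → ends 8
id at 8 (size 4, align 2) → ends 12
vx at 12 (size 4, align 2) → ends 16
z at 16 (size 4, align 2) → ends 20
state at 20 (size 52, align 2) → ends 72
y at 72 (size 1, align 1) → ends 73
pad 1 to align 2 for x
x at 74 (size 4, align 2) → ends 78
total 78 bytes, alignment 2
array of 8: 8 × 78 = 624

624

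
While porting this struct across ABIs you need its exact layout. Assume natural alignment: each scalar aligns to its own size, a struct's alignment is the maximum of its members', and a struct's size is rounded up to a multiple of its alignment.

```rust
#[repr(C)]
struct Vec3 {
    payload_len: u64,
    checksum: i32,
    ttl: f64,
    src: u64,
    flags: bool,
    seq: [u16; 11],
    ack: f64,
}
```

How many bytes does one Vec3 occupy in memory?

64

0..8  payload_len  (8B, 8-aligned)
8..12  checksum  (4B, 4-aligned)
12..16  -- padding (4B)
16..24  ttl  (8B, 8-aligned)
24..32  src  (8B, 8-aligned)
32..33  flags  (1B, 1-aligned)
33..34  -- padding (1B)
34..56  seq  (22B, 2-aligned)
56..64  ack  (8B, 8-aligned)
sizeof = 64, alignof = 8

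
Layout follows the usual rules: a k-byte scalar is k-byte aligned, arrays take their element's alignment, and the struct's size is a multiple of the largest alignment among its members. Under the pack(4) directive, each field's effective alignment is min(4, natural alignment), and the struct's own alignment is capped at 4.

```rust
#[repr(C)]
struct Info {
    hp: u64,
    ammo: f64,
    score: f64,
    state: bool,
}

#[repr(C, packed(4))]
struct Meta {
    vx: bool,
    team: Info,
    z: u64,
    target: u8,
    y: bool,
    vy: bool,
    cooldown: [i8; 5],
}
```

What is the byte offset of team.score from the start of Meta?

20

Info: 0..8  hp  (8B, 8-aligned); 8..16  ammo  (8B, 8-aligned); 16..24  score  (8B, 8-aligned); 24..25  state  (1B, 1-aligned); 25..32  -- tail padding (7B); sizeof = 32, alignof = 8
0..1  vx  (1B, 1-aligned)
1..4  -- padding (3B)
4..36  team  (32B, 4-aligned)
within Info: score at 16
4 + 16 = 20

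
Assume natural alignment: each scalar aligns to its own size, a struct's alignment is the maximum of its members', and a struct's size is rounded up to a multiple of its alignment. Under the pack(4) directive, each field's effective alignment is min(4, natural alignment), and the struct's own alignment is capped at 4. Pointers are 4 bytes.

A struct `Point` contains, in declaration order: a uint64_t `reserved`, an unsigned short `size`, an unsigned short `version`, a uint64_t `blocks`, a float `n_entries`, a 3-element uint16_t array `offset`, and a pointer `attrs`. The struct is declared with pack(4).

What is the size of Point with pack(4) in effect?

36

reserved at 0 (size 8, align 4) → ends 8
size at 8 (size 2, align 2) → ends 10
version at 10 (size 2, align 2) → ends 12
blocks at 12 (size 8, align 4) → ends 20
n_entries at 20 (size 4, align 4) → ends 24
offset at 24 (size 6, align 2) → ends 30
pad 2 to align 4 for attrs
attrs at 32 (size 4, align 4) → ends 36
total 36 bytes, alignment 4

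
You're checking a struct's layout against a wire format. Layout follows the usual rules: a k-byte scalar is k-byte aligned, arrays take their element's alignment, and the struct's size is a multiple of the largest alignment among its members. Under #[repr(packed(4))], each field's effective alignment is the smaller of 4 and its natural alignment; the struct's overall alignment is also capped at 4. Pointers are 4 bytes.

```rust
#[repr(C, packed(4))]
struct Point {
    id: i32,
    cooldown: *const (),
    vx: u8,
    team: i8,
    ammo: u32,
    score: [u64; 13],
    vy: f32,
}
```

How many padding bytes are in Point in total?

2

@0: id [4B, align 4] → 4
@4: cooldown [4B, align 4] → 8
@8: vx [1B, align 1] → 9
@9: team [1B, align 1] → 10
+2 pad (align 4)
@12: ammo [4B, align 4] → 16
@16: score [104B, align 4] → 120
@120: vy [4B, align 4] → 124
size 124, align 4
data bytes 122, size 124 → padding 2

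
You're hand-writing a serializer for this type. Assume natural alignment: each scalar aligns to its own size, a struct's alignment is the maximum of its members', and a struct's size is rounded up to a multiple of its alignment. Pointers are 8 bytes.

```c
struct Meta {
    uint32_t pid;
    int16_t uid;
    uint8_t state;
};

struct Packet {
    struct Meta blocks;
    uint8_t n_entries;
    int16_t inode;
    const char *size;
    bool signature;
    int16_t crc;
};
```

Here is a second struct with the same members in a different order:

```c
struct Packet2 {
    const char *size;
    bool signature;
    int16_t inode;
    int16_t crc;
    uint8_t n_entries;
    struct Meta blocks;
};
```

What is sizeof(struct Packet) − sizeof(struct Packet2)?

8

Meta: @0: pid [4B, align 4] → 4; @4: uid [2B, align 2] → 6; @6: state [1B, align 1] → 7; +1 tail pad (align 4); size 8, align 4
@0: blocks [8B, align 4] → 8
@8: n_entries [1B, align 1] → 9
+1 pad (align 2)
@10: inode [2B, align 2] → 12
+4 pad (align 8)
@16: size [8B, align 8] → 24
@24: signature [1B, align 1] → 25
+1 pad (align 2)
@26: crc [2B, align 2] → 28
+4 tail pad (align 8)
size 32, align 8
— Packet2 —
@0: size [8B, align 8] → 8
@8: signature [1B, align 1] → 9
+1 pad (align 2)
@10: inode [2B, align 2] → 12
@12: crc [2B, align 2] → 14
@14: n_entries [1B, align 1] → 15
+1 pad (align 4)
@16: blocks [8B, align 4] → 24
size 24, align 8
32 − 24 = 8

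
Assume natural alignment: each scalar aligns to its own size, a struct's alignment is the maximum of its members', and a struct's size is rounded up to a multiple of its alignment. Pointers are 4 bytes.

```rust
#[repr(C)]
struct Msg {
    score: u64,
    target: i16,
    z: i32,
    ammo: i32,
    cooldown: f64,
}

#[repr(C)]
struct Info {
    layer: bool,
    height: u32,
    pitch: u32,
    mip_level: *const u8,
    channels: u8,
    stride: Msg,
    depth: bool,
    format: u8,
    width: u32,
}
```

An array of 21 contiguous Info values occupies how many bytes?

1344

Msg: @0: score [8B, align 8] → 8; @8: target [2B, align 2] → 10; +2 pad (align 4); @12: z [4B, align 4] → 16; @16: ammo [4B, align 4] → 20; +4 pad (align 8); @24: cooldown [8B, align 8] → 32; size 32, align 8
@0: layer [1B, align 1] → 1
+3 pad (align 4)
@4: height [4B, align 4] → 8
@8: pitch [4B, align 4] → 12
@12: mip_level [4B, align 4] → 16
@16: channels [1B, align 1] → 17
+7 pad (align 8)
@24: stride [32B, align 8] → 56
@56: depth [1B, align 1] → 57
@57: format [1B, align 1] → 58
+2 pad (align 4)
@60: width [4B, align 4] → 64
size 64, align 8
array of 21: 21 × 64 = 1344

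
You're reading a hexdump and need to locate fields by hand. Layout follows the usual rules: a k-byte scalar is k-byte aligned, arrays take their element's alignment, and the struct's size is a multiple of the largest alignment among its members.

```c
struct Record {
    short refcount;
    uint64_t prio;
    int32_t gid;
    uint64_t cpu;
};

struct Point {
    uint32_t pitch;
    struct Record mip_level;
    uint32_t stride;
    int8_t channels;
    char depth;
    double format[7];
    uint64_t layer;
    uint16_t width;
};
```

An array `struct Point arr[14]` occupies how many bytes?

1680

Record: @0: refcount [2B, align 2] → 2; +6 pad (align 8); @8: prio [8B, align 8] → 16; @16: gid [4B, align 4] → 20; +4 pad (align 8); @24: cpu [8B, align 8] → 32; size 32, align 8
@0: pitch [4B, align 4] → 4
+4 pad (align 8)
@8: mip_level [32B, align 8] → 40
@40: stride [4B, align 4] → 44
@44: channels [1B, align 1] → 45
@45: depth [1B, align 1] → 46
+2 pad (align 8)
@48: format [56B, align 8] → 104
@104: layer [8B, align 8] → 112
@112: width [2B, align 2] → 114
+6 tail pad (align 8)
size 120, align 8
array of 14: 14 × 120 = 1680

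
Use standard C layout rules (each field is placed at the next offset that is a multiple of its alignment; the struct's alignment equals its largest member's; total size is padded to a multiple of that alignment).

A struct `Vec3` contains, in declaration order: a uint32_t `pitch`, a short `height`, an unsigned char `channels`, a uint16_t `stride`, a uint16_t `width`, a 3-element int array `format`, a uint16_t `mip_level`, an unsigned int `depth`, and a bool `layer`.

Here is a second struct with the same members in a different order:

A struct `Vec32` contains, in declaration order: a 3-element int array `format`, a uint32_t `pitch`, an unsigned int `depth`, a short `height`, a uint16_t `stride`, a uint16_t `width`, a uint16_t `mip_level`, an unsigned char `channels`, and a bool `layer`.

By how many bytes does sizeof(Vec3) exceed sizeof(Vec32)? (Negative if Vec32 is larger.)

4

@0: pitch [4B, align 4] → 4
@4: height [2B, align 2] → 6
@6: channels [1B, align 1] → 7
+1 pad (align 2)
@8: stride [2B, align 2] → 10
@10: width [2B, align 2] → 12
@12: format [12B, align 4] → 24
@24: mip_level [2B, align 2] → 26
+2 pad (align 4)
@28: depth [4B, align 4] → 32
@32: layer [1B, align 1] → 33
+3 tail pad (align 4)
size 36, align 4
— Vec32 —
@0: format [12B, align 4] → 12
@12: pitch [4B, align 4] → 16
@16: depth [4B, align 4] → 20
@20: height [2B, align 2] → 22
@22: stride [2B, align 2] → 24
@24: width [2B, align 2] → 26
@26: mip_level [2B, align 2] → 28
@28: channels [1B, align 1] → 29
@29: layer [1B, align 1] → 30
+2 tail pad (align 4)
size 32, align 4
36 − 32 = 4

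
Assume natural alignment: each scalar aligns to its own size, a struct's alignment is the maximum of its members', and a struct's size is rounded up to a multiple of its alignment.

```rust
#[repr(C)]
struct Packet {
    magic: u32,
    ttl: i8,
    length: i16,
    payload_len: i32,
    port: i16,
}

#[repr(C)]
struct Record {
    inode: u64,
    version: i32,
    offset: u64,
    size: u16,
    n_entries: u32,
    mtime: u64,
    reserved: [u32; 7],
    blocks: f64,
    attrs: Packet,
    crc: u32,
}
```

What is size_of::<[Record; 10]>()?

1040

Packet: @0: magic [4B, align 4] → 4; @4: ttl [1B, align 1] → 5; +1 pad (align 2); @6: length [2B, align 2] → 8; @8: payload_len [4B, align 4] → 12; @12: port [2B, align 2] → 14; +2 tail pad (align 4); size 16, align 4
@0: inode [8B, align 8] → 8
@8: version [4B, align 4] → 12
+4 pad (align 8)
@16: offset [8B, align 8] → 24
@24: size [2B, align 2] → 26
+2 pad (align 4)
@28: n_entries [4B, align 4] → 32
@32: mtime [8B, align 8] → 40
@40: reserved [28B, align 4] → 68
+4 pad (align 8)
@72: blocks [8B, align 8] → 80
@80: attrs [16B, align 4] → 96
@96: crc [4B, align 4] → 100
+4 tail pad (align 8)
size 104, align 8
array of 10: 10 × 104 = 1040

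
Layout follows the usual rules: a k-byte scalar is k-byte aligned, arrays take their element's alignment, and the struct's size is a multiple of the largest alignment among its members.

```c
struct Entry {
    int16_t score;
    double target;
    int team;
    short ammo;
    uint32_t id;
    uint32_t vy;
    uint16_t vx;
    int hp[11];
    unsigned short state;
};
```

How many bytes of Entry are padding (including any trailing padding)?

16

0..2  score  (2B, 2-aligned)
2..8  -- padding (6B)
8..16  target  (8B, 8-aligned)
16..20  team  (4B, 4-aligned)
20..22  ammo  (2B, 2-aligned)
22..24  -- padding (2B)
24..28  id  (4B, 4-aligned)
28..32  vy  (4B, 4-aligned)
32..34  vx  (2B, 2-aligned)
34..36  -- padding (2B)
36..80  hp  (44B, 4-aligned)
80..82  state  (2B, 2-aligned)
82..88  -- tail padding (6B)
sizeof = 88, alignof = 8
data bytes 72, size 88 → padding 16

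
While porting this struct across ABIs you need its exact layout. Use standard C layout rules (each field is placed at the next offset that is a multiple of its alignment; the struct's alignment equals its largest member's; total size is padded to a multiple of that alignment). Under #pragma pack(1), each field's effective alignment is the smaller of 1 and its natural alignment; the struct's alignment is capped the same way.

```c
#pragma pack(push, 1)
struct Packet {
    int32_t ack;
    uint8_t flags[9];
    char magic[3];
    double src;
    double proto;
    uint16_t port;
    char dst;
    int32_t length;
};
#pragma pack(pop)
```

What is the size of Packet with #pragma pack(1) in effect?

0..4  ack  (4B, 1-aligned)
4..13  flags  (9B, 1-aligned)
13..16  magic  (3B, 1-aligned)
16..24  src  (8B, 1-aligned)
24..32  proto  (8B, 1-aligned)
32..34  port  (2B, 1-aligned)
34..35  dst  (1B, 1-aligned)
35..39  length  (4B, 1-aligned)
sizeof = 39, alignof = 1

39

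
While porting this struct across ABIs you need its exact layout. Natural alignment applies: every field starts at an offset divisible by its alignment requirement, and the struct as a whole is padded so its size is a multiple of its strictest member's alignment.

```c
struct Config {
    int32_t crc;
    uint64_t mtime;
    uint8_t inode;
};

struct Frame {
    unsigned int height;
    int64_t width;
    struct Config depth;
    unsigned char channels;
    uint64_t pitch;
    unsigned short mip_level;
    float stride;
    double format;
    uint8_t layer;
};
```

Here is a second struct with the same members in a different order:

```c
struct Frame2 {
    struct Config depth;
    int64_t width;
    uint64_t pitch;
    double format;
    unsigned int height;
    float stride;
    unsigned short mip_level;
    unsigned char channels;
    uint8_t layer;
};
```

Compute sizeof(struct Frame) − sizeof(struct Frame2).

Config: 0..4  crc  (4B, 4-aligned); 4..8  -- padding (4B); 8..16  mtime  (8B, 8-aligned); 16..17  inode  (1B, 1-aligned); 17..24  -- tail padding (7B); sizeof = 24, alignof = 8
0..4  height  (4B, 4-aligned)
4..8  -- padding (4B)
8..16  width  (8B, 8-aligned)
16..40  depth  (24B, 8-aligned)
40..41  channels  (1B, 1-aligned)
41..48  -- padding (7B)
48..56  pitch  (8B, 8-aligned)
56..58  mip_level  (2B, 2-aligned)
58..60  -- padding (2B)
60..64  stride  (4B, 4-aligned)
64..72  format  (8B, 8-aligned)
72..73  layer  (1B, 1-aligned)
73..80  -- tail padding (7B)
sizeof = 80, alignof = 8
— Frame2 —
0..24  depth  (24B, 8-aligned)
24..32  width  (8B, 8-aligned)
32..40  pitch  (8B, 8-aligned)
40..48  format  (8B, 8-aligned)
48..52  height  (4B, 4-aligned)
52..56  stride  (4B, 4-aligned)
56..58  mip_level  (2B, 2-aligned)
58..59  channels  (1B, 1-aligned)
59..60  layer  (1B, 1-aligned)
60..64  -- tail padding (4B)
sizeof = 64, alignof = 8
80 − 64 = 16

16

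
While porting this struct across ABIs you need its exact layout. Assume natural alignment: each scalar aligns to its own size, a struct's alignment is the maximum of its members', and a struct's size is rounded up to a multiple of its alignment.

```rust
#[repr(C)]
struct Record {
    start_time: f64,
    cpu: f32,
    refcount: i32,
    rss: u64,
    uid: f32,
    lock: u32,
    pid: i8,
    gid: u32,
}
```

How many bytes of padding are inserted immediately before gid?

3

start_time at 0 (size 8, align 8) → ends 8
cpu at 8 (size 4, align 4) → ends 12
refcount at 12 (size 4, align 4) → ends 16
rss at 16 (size 8, align 8) → ends 24
uid at 24 (size 4, align 4) → ends 28
lock at 28 (size 4, align 4) → ends 32
pid at 32 (size 1, align 1) → ends 33
pad 3 to align 4 for gid
gid at 36 (size 4, align 4) → ends 40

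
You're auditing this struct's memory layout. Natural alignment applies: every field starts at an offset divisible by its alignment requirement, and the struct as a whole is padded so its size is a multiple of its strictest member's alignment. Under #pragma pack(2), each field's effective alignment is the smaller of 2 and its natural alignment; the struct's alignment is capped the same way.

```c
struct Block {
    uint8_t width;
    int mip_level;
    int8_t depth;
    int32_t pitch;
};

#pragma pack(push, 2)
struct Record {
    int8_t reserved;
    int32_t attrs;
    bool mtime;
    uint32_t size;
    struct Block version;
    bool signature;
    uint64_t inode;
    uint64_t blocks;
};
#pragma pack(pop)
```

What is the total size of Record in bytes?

46

Block: @0: width [1B, align 1] → 1; +3 pad (align 4); @4: mip_level [4B, align 4] → 8; @8: depth [1B, align 1] → 9; +3 pad (align 4); @12: pitch [4B, align 4] → 16; size 16, align 4
@0: reserved [1B, align 1] → 1
+1 pad (align 2)
@2: attrs [4B, align 2] → 6
@6: mtime [1B, align 1] → 7
+1 pad (align 2)
@8: size [4B, align 2] → 12
@12: version [16B, align 2] → 28
@28: signature [1B, align 1] → 29
+1 pad (align 2)
@30: inode [8B, align 2] → 38
@38: blocks [8B, align 2] → 46
size 46, align 2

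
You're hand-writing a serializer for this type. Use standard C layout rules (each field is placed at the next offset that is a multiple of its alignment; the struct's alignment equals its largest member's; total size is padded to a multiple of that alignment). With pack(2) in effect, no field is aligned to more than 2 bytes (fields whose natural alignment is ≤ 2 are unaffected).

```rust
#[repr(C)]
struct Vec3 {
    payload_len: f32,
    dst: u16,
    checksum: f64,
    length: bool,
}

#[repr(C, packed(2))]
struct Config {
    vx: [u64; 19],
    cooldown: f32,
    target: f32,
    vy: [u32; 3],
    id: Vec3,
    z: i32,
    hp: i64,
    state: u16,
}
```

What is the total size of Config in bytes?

Vec3: 0..4  payload_len  (4B, 4-aligned); 4..6  dst  (2B, 2-aligned); 6..8  -- padding (2B); 8..16  checksum  (8B, 8-aligned); 16..17  length  (1B, 1-aligned); 17..24  -- tail padding (7B); sizeof = 24, alignof = 8
0..152  vx  (152B, 2-aligned)
152..156  cooldown  (4B, 2-aligned)
156..160  target  (4B, 2-aligned)
160..172  vy  (12B, 2-aligned)
172..196  id  (24B, 2-aligned)
196..200  z  (4B, 2-aligned)
200..208  hp  (8B, 2-aligned)
208..210  state  (2B, 2-aligned)
sizeof = 210, alignof = 2

210 bytes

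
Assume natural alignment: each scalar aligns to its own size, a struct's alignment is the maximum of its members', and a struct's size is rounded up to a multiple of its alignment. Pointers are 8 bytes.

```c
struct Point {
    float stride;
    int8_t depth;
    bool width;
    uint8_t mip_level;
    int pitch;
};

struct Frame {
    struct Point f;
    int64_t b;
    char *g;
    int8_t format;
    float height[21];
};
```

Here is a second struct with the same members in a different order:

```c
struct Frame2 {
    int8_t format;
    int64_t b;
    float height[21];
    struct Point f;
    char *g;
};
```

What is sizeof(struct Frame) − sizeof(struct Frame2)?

Point: stride at 0 (size 4, align 4) → ends 4; depth at 4 (size 1, align 1) → ends 5; width at 5 (size 1, align 1) → ends 6; mip_level at 6 (size 1, align 1) → ends 7; pad 1 to align 4 for pitch; pitch at 8 (size 4, align 4) → ends 12; total 12 bytes, alignment 4
f at 0 (size 12, align 4) → ends 12
pad 4 to align 8 for b
b at 16 (size 8, align 8) → ends 24
g at 24 (size 8, align 8) → ends 32
format at 32 (size 1, align 1) → ends 33
pad 3 to align 4 for height
height at 36 (size 84, align 4) → ends 120
total 120 bytes, alignment 8
— Frame2 —
format at 0 (size 1, align 1) → ends 1
pad 7 to align 8 for b
b at 8 (size 8, align 8) → ends 16
height at 16 (size 84, align 4) → ends 100
f at 100 (size 12, align 4) → ends 112
g at 112 (size 8, align 8) → ends 120
total 120 bytes, alignment 8
120 − 120 = 0

0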